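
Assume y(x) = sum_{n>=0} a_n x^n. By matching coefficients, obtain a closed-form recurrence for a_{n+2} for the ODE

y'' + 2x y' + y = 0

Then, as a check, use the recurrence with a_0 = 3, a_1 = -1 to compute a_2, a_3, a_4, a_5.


Substitute y = sum_n a_n x^n.
y''(x) has coefficient (n+2)(n+1) a_{n+2} at x^n;
2 x y'(x) has coefficient 2 n a_n at x^n (shift);
y(x) has coefficient 1 a_n at x^n.
Matching x^n: (n+2)(n+1) a_{n+2} + (2n + 1) a_n = 0.
Thus a_{n+2} = (-2n - 1) / ((n+1)(n+2)) * a_n.

Check with a_0 = 3, a_1 = -1 (apply the recurrence for n = 0, 1, 2, 3): a_0 = 3, a_1 = -1, a_2 = -3/2, a_3 = 1/2, a_4 = 5/8, a_5 = -7/40.

a_(n+2) = (-2n - 1) / ((n+1)(n+2)) * a_n; check: a_0 = 3, a_1 = -1, a_2 = -3/2, a_3 = 1/2, a_4 = 5/8, a_5 = -7/40


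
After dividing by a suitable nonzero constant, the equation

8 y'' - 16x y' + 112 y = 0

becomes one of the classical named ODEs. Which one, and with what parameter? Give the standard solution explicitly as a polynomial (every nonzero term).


All three coefficients share the factor 8; dividing through by 8 gives  y'' - 2x y' + 14 y = 0.
This matches the Hermite equation y'' - 2x y' + 2n y = 0 with 2n = 14, so n = 7; the polynomial solution is H_7(x).
With y = sum_k a_k x^k, matching x^k gives (k+2)(k+1) a_{k+2} = 2(k - n) a_k = 2(k - 7) a_k. The right side vanishes at k = 7, so the series with the parity of 7 terminates at degree 7.
Standard normalization: leading coefficient of H_n is 2^n, so a_7 = 2^7 = 128. Work downward with a_k = (k+1)(k+2) a_{k+2} / (2(k - n)):
  a_5 = (6)(7)(128) / (2(5 - 7)) = 5376/(-4) = -1344
  a_3 = (4)(5)(-1344) / (2(3 - 7)) = -26880/(-8) = 3360
  a_1 = (2)(3)(3360) / (2(1 - 7)) = 20160/(-12) = -1680
Hence H_7(x) = 128 x^7 - 1344 x^5 + 3360 x^3 - 1680 x.

H_7(x); series = 128 x^7 - 1344 x^5 + 3360 x^3 - 1680 x


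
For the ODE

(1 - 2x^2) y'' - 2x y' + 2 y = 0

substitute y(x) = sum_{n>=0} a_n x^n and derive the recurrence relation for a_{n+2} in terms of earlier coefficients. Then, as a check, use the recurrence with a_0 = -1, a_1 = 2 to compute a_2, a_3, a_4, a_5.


Substitute y = sum_n a_n x^n.
(1 - 2 x^2) y'' contributes (n+2)(n+1) a_{n+2} - 2 n(n-1) a_n at x^n.
-2 x y'(x) contributes -2 n a_n at x^n.
2 y(x) contributes 2 a_n at x^n.
Matching x^n: (n+2)(n+1) a_{n+2} + (-2 n(n-1) - 2 n + 2) a_n = 0.
Thus a_{n+2} = (2 n(n-1) + 2 n - 2) / ((n+1)(n+2)) * a_n.

Check with a_0 = -1, a_1 = 2 (apply the recurrence for n = 0, 1, 2, 3): a_0 = -1, a_1 = 2, a_2 = 1, a_3 = 0, a_4 = 1/2, a_5 = 0.

a_(n+2) = (2 n(n-1) + 2 n - 2) / ((n+1)(n+2)) * a_n; check: a_0 = -1, a_1 = 2, a_2 = 1, a_3 = 0, a_4 = 1/2, a_5 = 0


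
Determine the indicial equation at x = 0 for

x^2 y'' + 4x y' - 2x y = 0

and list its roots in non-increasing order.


Divide by x^2 to reach normal form y'' + P_1(x) y' + P_2(x) y = 0 with P_1(x) = 4/x and P_2(x) = -2/x.
x = 0 is a singular point because the y'-coefficient 4/x has a pole at x = 0 and the y-coefficient -2/x has a pole at x = 0.
It is a regular singular point because x P_1(x) = p(x) = 4 and x^2 P_2(x) = q(x) = -2x are polynomials, hence analytic at x = 0.
p(0) = 4,  q(0) = 0.
Indicial equation: r(r-1) + p(0) r + q(0) = 0, i.e. r^2 + (p(0) - 1) r + q(0) = 0, i.e. r^2 + 3 r = 0.
Discriminant: (3)^2 - 4(0) = 9, so r = (-3 ± 3)/2.
Solving: r_1 = 0, r_2 = -3.

indicial: r^2 + 3 r = 0; roots r_1 = 0, r_2 = -3


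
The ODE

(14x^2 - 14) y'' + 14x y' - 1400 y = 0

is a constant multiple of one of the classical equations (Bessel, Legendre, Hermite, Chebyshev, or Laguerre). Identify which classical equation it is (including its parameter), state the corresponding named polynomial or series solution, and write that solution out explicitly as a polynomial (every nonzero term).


All three coefficients share the factor -14; dividing through by -14 gives  (1 - x^2) y'' - x y' + 100 y = 0.
This matches the Chebyshev equation (1 - x^2) y'' - x y' + n^2 y = 0 (note the -x y' term, not -2x y') with n^2 = 100, so n = 10; the polynomial solution is T_10(x).
With y = sum_k a_k x^k, matching x^k gives (k+2)(k+1) a_{k+2} = (k^2 - n^2) a_k = (k - 10)(k + 10) a_k. The right side vanishes at k = 10, so the series with the parity of 10 terminates at degree 10.
Standard normalization: leading coefficient of T_n is 2^(n-1), so a_10 = 2^9 = 512. Work downward with a_k = (k+1)(k+2) a_{k+2} / ((k - 10)(k + 10)):
  a_8 = (9)(10)(512) / ((8 - 10)(8 + 10)) = 46080/(-36) = -1280
  a_6 = (7)(8)(-1280) / ((6 - 10)(6 + 10)) = -71680/(-64) = 1120
  a_4 = (5)(6)(1120) / ((4 - 10)(4 + 10)) = 33600/(-84) = -400
  a_2 = (3)(4)(-400) / ((2 - 10)(2 + 10)) = -4800/(-96) = 50
  a_0 = (1)(2)(50) / ((0 - 10)(0 + 10)) = 100/(-100) = -1
Hence T_10(x) = 512 x^10 - 1280 x^8 + 1120 x^6 - 400 x^4 + 50 x^2 - 1.

T_10(x); series = 512 x^10 - 1280 x^8 + 1120 x^6 - 400 x^4 + 50 x^2 - 1


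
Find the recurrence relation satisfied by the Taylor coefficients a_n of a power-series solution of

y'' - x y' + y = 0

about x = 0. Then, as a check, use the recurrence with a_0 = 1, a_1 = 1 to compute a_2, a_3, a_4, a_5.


Substitute y = sum_n a_n x^n.
y''(x) has coefficient (n+2)(n+1) a_{n+2} at x^n;
-x y'(x) has coefficient -n a_n at x^n (shift);
y(x) has coefficient 1 a_n at x^n.
Matching x^n: (n+2)(n+1) a_{n+2} + (-n + 1) a_n = 0.
Thus a_{n+2} = (n - 1) / ((n+1)(n+2)) * a_n.

Check with a_0 = 1, a_1 = 1 (apply the recurrence for n = 0, 1, 2, 3): a_0 = 1, a_1 = 1, a_2 = -1/2, a_3 = 0, a_4 = -1/24, a_5 = 0.

a_(n+2) = (n - 1) / ((n+1)(n+2)) * a_n; check: a_0 = 1, a_1 = 1, a_2 = -1/2, a_3 = 0, a_4 = -1/24, a_5 = 0


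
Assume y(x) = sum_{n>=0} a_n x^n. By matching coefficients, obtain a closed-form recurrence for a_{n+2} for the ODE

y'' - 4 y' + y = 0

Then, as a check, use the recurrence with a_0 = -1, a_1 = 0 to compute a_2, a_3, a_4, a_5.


Substitute y = sum_n a_n x^n.
y''(x) has coefficient (n+2)(n+1) a_{n+2} at x^n;
-4 y'(x) has coefficient -4 (n+1) a_{n+1} at x^n;
y(x) has coefficient 1 a_n at x^n.
Matching x^n: (n+2)(n+1) a_{n+2} - 4 (n+1) a_{n+1} + 1 a_n = 0.
Thus a_{n+2} = [4 (n+1) a_{n+1} - 1 a_n] / ((n+1)(n+2)).

Check with a_0 = -1, a_1 = 0 (apply the recurrence for n = 0, 1, 2, 3): a_0 = -1, a_1 = 0, a_2 = 1/2, a_3 = 2/3, a_4 = 5/8, a_5 = 7/15.

a_(n+2) = [4 (n+1) a_(n+1) - 1 a_n] / ((n+1)(n+2)); check: a_0 = -1, a_1 = 0, a_2 = 1/2, a_3 = 2/3, a_4 = 5/8, a_5 = 7/15


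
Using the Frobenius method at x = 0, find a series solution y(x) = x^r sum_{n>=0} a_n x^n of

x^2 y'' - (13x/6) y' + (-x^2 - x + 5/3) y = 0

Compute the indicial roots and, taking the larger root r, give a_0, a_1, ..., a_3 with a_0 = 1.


Write in Frobenius form y'' + (p(x)/x) y' + (q(x)/x^2) y = 0:
  p(x) = -13/6,  q(x) = -x^2 - x + 5/3.
Indicial equation: r(r-1) + (-13/6) r + (5/3) = 0 -> roots r_1 = 5/2, r_2 = 2/3.
Take r = r_1 = 5/2. Let y(x) = x^r sum_{n>=0} a_n x^n with a_0 = 1.
Substitute y = x^r sum a_n x^n and match x^{r+n}. The recurrence is
  D(n) a_n - 1 a_{n-1} - 1 a_{n-2} = 0,  where D(n) = (r+n)(r+n-1) + (-13/6)(r+n) + (5/3).
  a_n = [1 a_{n-1} + 1 a_{n-2}] / D(n).
Since the indicial polynomial factors as (r - r_1)(r - r_2), D(n) = (r_1 + n - r_1)(r_1 + n - r_2) = n(n + 11/6).
Evaluating step by step (a_0 = 1):
  n = 1: D(1) = 1(1 + 11/6) = 17/6; numerator = 1(1) = 1; a_1 = (1)/(17/6) = 6/17
  n = 2: D(2) = 2(2 + 11/6) = 23/3; numerator = 1(6/17) + 1(1) = 23/17; a_2 = (23/17)/(23/3) = 3/17
  n = 3: D(3) = 3(3 + 11/6) = 29/2; numerator = 1(3/17) + 1(6/17) = 9/17; a_3 = (9/17)/(29/2) = 18/493

r = 5/2; a_0 = 1; a_1 = 6/17; a_2 = 3/17; a_3 = 18/493


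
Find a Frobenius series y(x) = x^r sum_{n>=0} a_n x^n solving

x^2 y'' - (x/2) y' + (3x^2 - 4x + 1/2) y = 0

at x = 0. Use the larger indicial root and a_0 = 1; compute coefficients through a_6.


Write in Frobenius form y'' + (p(x)/x) y' + (q(x)/x^2) y = 0:
  p(x) = -1/2,  q(x) = 3x^2 - 4x + 1/2.
Indicial equation: r(r-1) + (-1/2) r + (1/2) = 0 -> roots r_1 = 1, r_2 = 1/2.
Take r = r_1 = 1. Let y(x) = x^r sum_{n>=0} a_n x^n with a_0 = 1.
Substitute y = x^r sum a_n x^n and match x^{r+n}. The recurrence is
  D(n) a_n - 4 a_{n-1} + 3 a_{n-2} = 0,  where D(n) = (r+n)(r+n-1) + (-1/2)(r+n) + (1/2).
  a_n = [4 a_{n-1} - 3 a_{n-2}] / D(n).
Since the indicial polynomial factors as (r - r_1)(r - r_2), D(n) = (r_1 + n - r_1)(r_1 + n - r_2) = n(n + 1/2).
Evaluating step by step (a_0 = 1):
  n = 1: D(1) = 1(1 + 1/2) = 3/2; numerator = 4(1) = 4; a_1 = (4)/(3/2) = 8/3
  n = 2: D(2) = 2(2 + 1/2) = 5; numerator = 4(8/3) - 3(1) = 23/3; a_2 = (23/3)/(5) = 23/15
  n = 3: D(3) = 3(3 + 1/2) = 21/2; numerator = 4(23/15) - 3(8/3) = -28/15; a_3 = (-28/15)/(21/2) = -8/45
  n = 4: D(4) = 4(4 + 1/2) = 18; numerator = 4(-8/45) - 3(23/15) = -239/45; a_4 = (-239/45)/(18) = -239/810
  n = 5: D(5) = 5(5 + 1/2) = 55/2; numerator = 4(-239/810) - 3(-8/45) = -262/405; a_5 = (-262/405)/(55/2) = -524/22275
  n = 6: D(6) = 6(6 + 1/2) = 39; numerator = 4(-524/22275) - 3(-239/810) = 35243/44550; a_6 = (35243/44550)/(39) = 2711/133650

r = 1; a_0 = 1; a_1 = 8/3; a_2 = 23/15; a_3 = -8/45; a_4 = -239/810; a_5 = -524/22275; a_6 = 2711/133650


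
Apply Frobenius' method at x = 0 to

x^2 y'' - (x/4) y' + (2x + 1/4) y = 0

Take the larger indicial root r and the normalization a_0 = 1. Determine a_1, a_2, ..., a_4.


Write in Frobenius form y'' + (p(x)/x) y' + (q(x)/x^2) y = 0:
  p(x) = -1/4,  q(x) = 2x + 1/4.
Indicial equation: r(r-1) + (-1/4) r + (1/4) = 0 -> roots r_1 = 1, r_2 = 1/4.
Take r = r_1 = 1. Let y(x) = x^r sum_{n>=0} a_n x^n with a_0 = 1.
Substitute y = x^r sum a_n x^n and match x^{r+n}. The recurrence is
  D(n) a_n + 2 a_{n-1} = 0,  where D(n) = (r+n)(r+n-1) + (-1/4)(r+n) + (1/4).
  a_n = -2 / D(n) * a_{n-1}.
Since the indicial polynomial factors as (r - r_1)(r - r_2), D(n) = (r_1 + n - r_1)(r_1 + n - r_2) = n(n + 3/4).
Evaluating step by step (a_0 = 1):
  n = 1: D(1) = 1(1 + 3/4) = 7/4; numerator = -2(1) = -2; a_1 = (-2)/(7/4) = -8/7
  n = 2: D(2) = 2(2 + 3/4) = 11/2; numerator = -2(-8/7) = 16/7; a_2 = (16/7)/(11/2) = 32/77
  n = 3: D(3) = 3(3 + 3/4) = 45/4; numerator = -2(32/77) = -64/77; a_3 = (-64/77)/(45/4) = -256/3465
  n = 4: D(4) = 4(4 + 3/4) = 19; numerator = -2(-256/3465) = 512/3465; a_4 = (512/3465)/(19) = 512/65835

r = 1; a_0 = 1; a_1 = -8/7; a_2 = 32/77; a_3 = -256/3465; a_4 = 512/65835


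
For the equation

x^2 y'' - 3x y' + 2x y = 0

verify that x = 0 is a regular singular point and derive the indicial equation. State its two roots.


Divide by x^2 to reach normal form y'' + P_1(x) y' + P_2(x) y = 0 with P_1(x) = -3/x and P_2(x) = 2/x.
x = 0 is a singular point because the y'-coefficient -3/x has a pole at x = 0 and the y-coefficient 2/x has a pole at x = 0.
It is a regular singular point because x P_1(x) = p(x) = -3 and x^2 P_2(x) = q(x) = 2x are polynomials, hence analytic at x = 0.
p(0) = -3,  q(0) = 0.
Indicial equation: r(r-1) + p(0) r + q(0) = 0, i.e. r^2 + (p(0) - 1) r + q(0) = 0, i.e. r^2 - 4 r = 0.
Discriminant: (-4)^2 - 4(0) = 16, so r = (4 ± 4)/2.
Solving: r_1 = 4, r_2 = 0.

indicial: r^2 - 4 r = 0; roots r_1 = 4, r_2 = 0


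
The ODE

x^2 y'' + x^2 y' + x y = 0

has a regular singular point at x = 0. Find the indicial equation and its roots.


Divide by x^2 to reach normal form y'' + P_1(x) y' + P_2(x) y = 0 with P_1(x) = 1 and P_2(x) = 1/x.
x = 0 is a singular point because the y-coefficient 1/x has a pole at x = 0.
It is a regular singular point because x P_1(x) = p(x) = x and x^2 P_2(x) = q(x) = x are polynomials, hence analytic at x = 0.
p(0) = 0,  q(0) = 0.
Indicial equation: r(r-1) + p(0) r + q(0) = 0, i.e. r^2 + (p(0) - 1) r + q(0) = 0, i.e. r^2 - 1 r = 0.
Discriminant: (-1)^2 - 4(0) = 1, so r = (1 ± 1)/2.
Solving: r_1 = 1, r_2 = 0.

indicial: r^2 - 1 r = 0; roots r_1 = 1, r_2 = 0


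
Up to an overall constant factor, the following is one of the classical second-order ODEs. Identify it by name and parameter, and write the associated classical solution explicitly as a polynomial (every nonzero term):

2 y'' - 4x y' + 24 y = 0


All three coefficients share the factor 2; dividing through by 2 gives  y'' - 2x y' + 12 y = 0.
This matches the Hermite equation y'' - 2x y' + 2n y = 0 with 2n = 12, so n = 6; the polynomial solution is H_6(x).
With y = sum_k a_k x^k, matching x^k gives (k+2)(k+1) a_{k+2} = 2(k - n) a_k = 2(k - 6) a_k. The right side vanishes at k = 6, so the series with the parity of 6 terminates at degree 6.
Standard normalization: leading coefficient of H_n is 2^n, so a_6 = 2^6 = 64. Work downward with a_k = (k+1)(k+2) a_{k+2} / (2(k - n)):
  a_4 = (5)(6)(64) / (2(4 - 6)) = 1920/(-4) = -480
  a_2 = (3)(4)(-480) / (2(2 - 6)) = -5760/(-8) = 720
  a_0 = (1)(2)(720) / (2(0 - 6)) = 1440/(-12) = -120
Hence H_6(x) = 64 x^6 - 480 x^4 + 720 x^2 - 120.

H_6(x); series = 64 x^6 - 480 x^4 + 720 x^2 - 120


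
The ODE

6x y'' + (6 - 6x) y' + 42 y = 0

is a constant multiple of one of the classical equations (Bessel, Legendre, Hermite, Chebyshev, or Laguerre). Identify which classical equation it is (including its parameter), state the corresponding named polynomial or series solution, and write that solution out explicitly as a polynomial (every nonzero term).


All three coefficients share the factor 6; dividing through by 6 gives  x y'' + (1 - x) y' + 7 y = 0.
This matches the Laguerre equation x y'' + (1 - x) y' + n y = 0 with n = 7; the polynomial solution is L_7(x).
With y = sum_k a_k x^k, matching x^k gives (k+1)k a_{k+1} + (k+1) a_{k+1} - k a_k + n a_k = 0, i.e. (k+1)^2 a_{k+1} = (k - n) a_k = (k - 7) a_k. The right side vanishes at k = 7, so the series terminates at degree 7.
Standard normalization L_n(0) = 1 gives a_0 = 1. Work upward with a_{k+1} = (k - 7) a_k / (k+1)^2:
  a_1 = (0 - 7)(1) / 1^2 = -7/1 = -7
  a_2 = (1 - 7)(-7) / 2^2 = 42/4 = 21/2
  a_3 = (2 - 7)(21/2) / 3^2 = (-105/2)/9 = -35/6
  a_4 = (3 - 7)(-35/6) / 4^2 = (70/3)/16 = 35/24
  a_5 = (4 - 7)(35/24) / 5^2 = (-35/8)/25 = -7/40
  a_6 = (5 - 7)(-7/40) / 6^2 = (7/20)/36 = 7/720
  a_7 = (6 - 7)(7/720) / 7^2 = (-7/720)/49 = -1/5040
Hence L_7(x) = -x^7/5040 + 7 x^6/720 - 7 x^5/40 + 35 x^4/24 - 35 x^3/6 + 21 x^2/2 - 7 x + 1.

L_7(x); series = -x^7/5040 + 7 x^6/720 - 7 x^5/40 + 35 x^4/24 - 35 x^3/6 + 21 x^2/2 - 7 x + 1


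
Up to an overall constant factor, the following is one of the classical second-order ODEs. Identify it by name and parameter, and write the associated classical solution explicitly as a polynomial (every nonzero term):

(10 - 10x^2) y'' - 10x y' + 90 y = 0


All three coefficients share the factor 10; dividing through by 10 gives  (1 - x^2) y'' - x y' + 9 y = 0.
This matches the Chebyshev equation (1 - x^2) y'' - x y' + n^2 y = 0 (note the -x y' term, not -2x y') with n^2 = 9, so n = 3; the polynomial solution is T_3(x).
With y = sum_k a_k x^k, matching x^k gives (k+2)(k+1) a_{k+2} = (k^2 - n^2) a_k = (k - 3)(k + 3) a_k. The right side vanishes at k = 3, so the series with the parity of 3 terminates at degree 3.
Standard normalization: leading coefficient of T_n is 2^(n-1), so a_3 = 2^2 = 4. Work downward with a_k = (k+1)(k+2) a_{k+2} / ((k - 3)(k + 3)):
  a_1 = (2)(3)(4) / ((1 - 3)(1 + 3)) = 24/(-8) = -3
Hence T_3(x) = 4 x^3 - 3 x.

T_3(x); series = 4 x^3 - 3 x


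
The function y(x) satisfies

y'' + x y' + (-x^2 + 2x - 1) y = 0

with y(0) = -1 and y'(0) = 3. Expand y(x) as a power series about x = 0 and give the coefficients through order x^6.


Ansatz: y(x) = sum_{n>=0} a_n x^n, so y'(x) = sum_{n>=1} n a_n x^(n-1) and y''(x) = sum_{n>=2} n(n-1) a_n x^(n-2).
Substitute into P(x) y'' + Q(x) y' + R(x) y = 0 with P(x) = 1, Q(x) = x, R(x) = -x^2 + 2x - 1, and match powers of x.
Initial conditions: a_0 = -1, a_1 = 3.
Setting the coefficient of each power of x to zero and solving order by order (substituting the coefficients already found):
  x^0: 2 a_2 - a_0 = 0  ->  2 a_2 = a_0 = -1  ->  a_2 = -1/2
  x^1: 6 a_3 + 2 a_0 = 0  ->  6 a_3 = -2 a_0 = 2  ->  a_3 = 1/3
  x^2: 12 a_4 + a_2 + 2 a_1 - a_0 = 0  ->  12 a_4 = -a_2 - 2 a_1 + a_0 = -13/2  ->  a_4 = -13/24
  x^3: 20 a_5 + 2 a_3 + 2 a_2 - a_1 = 0  ->  20 a_5 = -2 a_3 - 2 a_2 + a_1 = 10/3  ->  a_5 = 1/6
  x^4: 30 a_6 + 3 a_4 + 2 a_3 - a_2 = 0  ->  30 a_6 = -3 a_4 - 2 a_3 + a_2 = 11/24  ->  a_6 = 11/720
Truncated series: y(x) = -1 + 3 x - (1/2) x^2 + (1/3) x^3 - (13/24) x^4 + (1/6) x^5 + (11/720) x^6 + O(x^7).

a_0 = -1; a_1 = 3; a_2 = -1/2; a_3 = 1/3; a_4 = -13/24; a_5 = 1/6; a_6 = 11/720


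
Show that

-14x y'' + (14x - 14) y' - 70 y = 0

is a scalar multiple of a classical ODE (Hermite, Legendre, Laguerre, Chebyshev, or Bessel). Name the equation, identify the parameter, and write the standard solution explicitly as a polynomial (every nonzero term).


All three coefficients share the factor -14; dividing through by -14 gives  x y'' + (1 - x) y' + 5 y = 0.
This matches the Laguerre equation x y'' + (1 - x) y' + n y = 0 with n = 5; the polynomial solution is L_5(x).
With y = sum_k a_k x^k, matching x^k gives (k+1)k a_{k+1} + (k+1) a_{k+1} - k a_k + n a_k = 0, i.e. (k+1)^2 a_{k+1} = (k - n) a_k = (k - 5) a_k. The right side vanishes at k = 5, so the series terminates at degree 5.
Standard normalization L_n(0) = 1 gives a_0 = 1. Work upward with a_{k+1} = (k - 5) a_k / (k+1)^2:
  a_1 = (0 - 5)(1) / 1^2 = -5/1 = -5
  a_2 = (1 - 5)(-5) / 2^2 = 20/4 = 5
  a_3 = (2 - 5)(5) / 3^2 = -15/9 = -5/3
  a_4 = (3 - 5)(-5/3) / 4^2 = (10/3)/16 = 5/24
  a_5 = (4 - 5)(5/24) / 5^2 = (-5/24)/25 = -1/120
Hence L_5(x) = -x^5/120 + 5 x^4/24 - 5 x^3/3 + 5 x^2 - 5 x + 1.

L_5(x); series = -x^5/120 + 5 x^4/24 - 5 x^3/3 + 5 x^2 - 5 x + 1


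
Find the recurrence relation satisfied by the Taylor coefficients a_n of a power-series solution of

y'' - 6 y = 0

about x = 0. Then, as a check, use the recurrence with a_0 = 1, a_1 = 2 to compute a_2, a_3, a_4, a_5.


Substitute y = sum_n a_n x^n into y'' + (const) y = 0.
y''(x) = sum_{n>=0} (n+2)(n+1) a_{n+2} x^n.
The ODE becomes sum_n [(n+2)(n+1) a_{n+2} - 6 a_n] x^n = 0.
Setting each coefficient to zero gives the recurrence:
  (n+2)(n+1) a_{n+2} - 6 a_n = 0,
  a_{n+2} = 6 / ((n+1)(n+2)) a_n.

Check with a_0 = 1, a_1 = 2 (apply the recurrence for n = 0, 1, 2, 3): a_0 = 1, a_1 = 2, a_2 = 3, a_3 = 2, a_4 = 3/2, a_5 = 3/5.

a_{n+2} = 6/((n+1)(n+2)) * a_n; check: a_0 = 1, a_1 = 2, a_2 = 3, a_3 = 2, a_4 = 3/2, a_5 = 3/5


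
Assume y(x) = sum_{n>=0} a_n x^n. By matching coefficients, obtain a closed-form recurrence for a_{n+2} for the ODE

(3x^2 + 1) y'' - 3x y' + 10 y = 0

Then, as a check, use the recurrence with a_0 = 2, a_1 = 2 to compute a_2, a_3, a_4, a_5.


Substitute y = sum_n a_n x^n.
(1 + 3 x^2) y'' contributes (n+2)(n+1) a_{n+2} + 3 n(n-1) a_n at x^n.
-3 x y'(x) contributes -3 n a_n at x^n.
10 y(x) contributes 10 a_n at x^n.
Matching x^n: (n+2)(n+1) a_{n+2} + (3 n(n-1) - 3 n + 10) a_n = 0.
Thus a_{n+2} = (-3 n(n-1) + 3 n - 10) / ((n+1)(n+2)) * a_n.

Check with a_0 = 2, a_1 = 2 (apply the recurrence for n = 0, 1, 2, 3): a_0 = 2, a_1 = 2, a_2 = -10, a_3 = -7/3, a_4 = 25/3, a_5 = 133/60.

a_(n+2) = (-3 n(n-1) + 3 n - 10) / ((n+1)(n+2)) * a_n; check: a_0 = 2, a_1 = 2, a_2 = -10, a_3 = -7/3, a_4 = 25/3, a_5 = 133/60


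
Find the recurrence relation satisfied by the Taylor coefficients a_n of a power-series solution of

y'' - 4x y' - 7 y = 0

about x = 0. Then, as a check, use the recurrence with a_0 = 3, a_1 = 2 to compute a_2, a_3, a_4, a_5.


Substitute y = sum_n a_n x^n.
y''(x) has coefficient (n+2)(n+1) a_{n+2} at x^n;
-4 x y'(x) has coefficient -4 n a_n at x^n (shift);
-7 y(x) has coefficient -7 a_n at x^n.
Matching x^n: (n+2)(n+1) a_{n+2} + (-4n - 7) a_n = 0.
Thus a_{n+2} = (4n + 7) / ((n+1)(n+2)) * a_n.

Check with a_0 = 3, a_1 = 2 (apply the recurrence for n = 0, 1, 2, 3): a_0 = 3, a_1 = 2, a_2 = 21/2, a_3 = 11/3, a_4 = 105/8, a_5 = 209/60.

a_(n+2) = (4n + 7) / ((n+1)(n+2)) * a_n; check: a_0 = 3, a_1 = 2, a_2 = 21/2, a_3 = 11/3, a_4 = 105/8, a_5 = 209/60


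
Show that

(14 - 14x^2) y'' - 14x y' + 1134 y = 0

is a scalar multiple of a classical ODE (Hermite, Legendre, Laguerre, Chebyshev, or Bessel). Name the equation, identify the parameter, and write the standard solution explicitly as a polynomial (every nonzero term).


All three coefficients share the factor 14; dividing through by 14 gives  (1 - x^2) y'' - x y' + 81 y = 0.
This matches the Chebyshev equation (1 - x^2) y'' - x y' + n^2 y = 0 (note the -x y' term, not -2x y') with n^2 = 81, so n = 9; the polynomial solution is T_9(x).
With y = sum_k a_k x^k, matching x^k gives (k+2)(k+1) a_{k+2} = (k^2 - n^2) a_k = (k - 9)(k + 9) a_k. The right side vanishes at k = 9, so the series with the parity of 9 terminates at degree 9.
Standard normalization: leading coefficient of T_n is 2^(n-1), so a_9 = 2^8 = 256. Work downward with a_k = (k+1)(k+2) a_{k+2} / ((k - 9)(k + 9)):
  a_7 = (8)(9)(256) / ((7 - 9)(7 + 9)) = 18432/(-32) = -576
  a_5 = (6)(7)(-576) / ((5 - 9)(5 + 9)) = -24192/(-56) = 432
  a_3 = (4)(5)(432) / ((3 - 9)(3 + 9)) = 8640/(-72) = -120
  a_1 = (2)(3)(-120) / ((1 - 9)(1 + 9)) = -720/(-80) = 9
Hence T_9(x) = 256 x^9 - 576 x^7 + 432 x^5 - 120 x^3 + 9 x.

T_9(x); series = 256 x^9 - 576 x^7 + 432 x^5 - 120 x^3 + 9 x


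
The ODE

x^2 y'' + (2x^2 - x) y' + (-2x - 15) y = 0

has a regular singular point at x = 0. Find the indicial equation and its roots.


Divide by x^2 to reach normal form y'' + P_1(x) y' + P_2(x) y = 0 with P_1(x) = 2 - 1/x and P_2(x) = -2/x - 15/x^2.
x = 0 is a singular point because the y'-coefficient 2 - 1/x has a pole at x = 0 and the y-coefficient -2/x - 15/x^2 has a pole at x = 0.
It is a regular singular point because x P_1(x) = p(x) = 2x - 1 and x^2 P_2(x) = q(x) = -2x - 15 are polynomials, hence analytic at x = 0.
p(0) = -1,  q(0) = -15.
Indicial equation: r(r-1) + p(0) r + q(0) = 0, i.e. r^2 + (p(0) - 1) r + q(0) = 0, i.e. r^2 - 2 r - 15 = 0.
Discriminant: (-2)^2 - 4(-15) = 64, so r = (2 ± 8)/2.
Solving: r_1 = 5, r_2 = -3.

indicial: r^2 - 2 r - 15 = 0; roots r_1 = 5, r_2 = -3


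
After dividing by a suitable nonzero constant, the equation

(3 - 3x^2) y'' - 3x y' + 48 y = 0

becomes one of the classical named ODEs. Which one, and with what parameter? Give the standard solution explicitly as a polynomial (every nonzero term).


All three coefficients share the factor 3; dividing through by 3 gives  (1 - x^2) y'' - x y' + 16 y = 0.
This matches the Chebyshev equation (1 - x^2) y'' - x y' + n^2 y = 0 (note the -x y' term, not -2x y') with n^2 = 16, so n = 4; the polynomial solution is T_4(x).
With y = sum_k a_k x^k, matching x^k gives (k+2)(k+1) a_{k+2} = (k^2 - n^2) a_k = (k - 4)(k + 4) a_k. The right side vanishes at k = 4, so the series with the parity of 4 terminates at degree 4.
Standard normalization: leading coefficient of T_n is 2^(n-1), so a_4 = 2^3 = 8. Work downward with a_k = (k+1)(k+2) a_{k+2} / ((k - 4)(k + 4)):
  a_2 = (3)(4)(8) / ((2 - 4)(2 + 4)) = 96/(-12) = -8
  a_0 = (1)(2)(-8) / ((0 - 4)(0 + 4)) = -16/(-16) = 1
Hence T_4(x) = 8 x^4 - 8 x^2 + 1.

T_4(x); series = 8 x^4 - 8 x^2 + 1


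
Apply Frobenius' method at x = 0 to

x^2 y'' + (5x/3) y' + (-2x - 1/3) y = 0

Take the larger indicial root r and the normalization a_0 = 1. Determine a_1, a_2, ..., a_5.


Write in Frobenius form y'' + (p(x)/x) y' + (q(x)/x^2) y = 0:
  p(x) = 5/3,  q(x) = -2x - 1/3.
Indicial equation: r(r-1) + (5/3) r + (-1/3) = 0 -> roots r_1 = 1/3, r_2 = -1.
Take r = r_1 = 1/3. Let y(x) = x^r sum_{n>=0} a_n x^n with a_0 = 1.
Substitute y = x^r sum a_n x^n and match x^{r+n}. The recurrence is
  D(n) a_n - 2 a_{n-1} = 0,  where D(n) = (r+n)(r+n-1) + (5/3)(r+n) + (-1/3).
  a_n = 2 / D(n) * a_{n-1}.
Since the indicial polynomial factors as (r - r_1)(r - r_2), D(n) = (r_1 + n - r_1)(r_1 + n - r_2) = n(n + 4/3).
Evaluating step by step (a_0 = 1):
  n = 1: D(1) = 1(1 + 4/3) = 7/3; numerator = 2(1) = 2; a_1 = (2)/(7/3) = 6/7
  n = 2: D(2) = 2(2 + 4/3) = 20/3; numerator = 2(6/7) = 12/7; a_2 = (12/7)/(20/3) = 9/35
  n = 3: D(3) = 3(3 + 4/3) = 13; numerator = 2(9/35) = 18/35; a_3 = (18/35)/(13) = 18/455
  n = 4: D(4) = 4(4 + 4/3) = 64/3; numerator = 2(18/455) = 36/455; a_4 = (36/455)/(64/3) = 27/7280
  n = 5: D(5) = 5(5 + 4/3) = 95/3; numerator = 2(27/7280) = 27/3640; a_5 = (27/3640)/(95/3) = 81/345800

r = 1/3; a_0 = 1; a_1 = 6/7; a_2 = 9/35; a_3 = 18/455; a_4 = 27/7280; a_5 = 81/345800


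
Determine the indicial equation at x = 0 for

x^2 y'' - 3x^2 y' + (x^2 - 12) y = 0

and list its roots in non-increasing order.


Divide by x^2 to reach normal form y'' + P_1(x) y' + P_2(x) y = 0 with P_1(x) = -3 and P_2(x) = 1 - 12/x^2.
x = 0 is a singular point because the y-coefficient 1 - 12/x^2 has a pole at x = 0.
It is a regular singular point because x P_1(x) = p(x) = -3x and x^2 P_2(x) = q(x) = x^2 - 12 are polynomials, hence analytic at x = 0.
p(0) = 0,  q(0) = -12.
Indicial equation: r(r-1) + p(0) r + q(0) = 0, i.e. r^2 + (p(0) - 1) r + q(0) = 0, i.e. r^2 - 1 r - 12 = 0.
Discriminant: (-1)^2 - 4(-12) = 49, so r = (1 ± 7)/2.
Solving: r_1 = 4, r_2 = -3.

indicial: r^2 - 1 r - 12 = 0; roots r_1 = 4, r_2 = -3


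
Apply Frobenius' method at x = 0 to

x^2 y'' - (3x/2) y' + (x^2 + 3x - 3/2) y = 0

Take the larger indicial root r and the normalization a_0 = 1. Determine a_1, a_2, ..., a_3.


Write in Frobenius form y'' + (p(x)/x) y' + (q(x)/x^2) y = 0:
  p(x) = -3/2,  q(x) = x^2 + 3x - 3/2.
Indicial equation: r(r-1) + (-3/2) r + (-3/2) = 0 -> roots r_1 = 3, r_2 = -1/2.
Take r = r_1 = 3. Let y(x) = x^r sum_{n>=0} a_n x^n with a_0 = 1.
Substitute y = x^r sum a_n x^n and match x^{r+n}. The recurrence is
  D(n) a_n + 3 a_{n-1} + 1 a_{n-2} = 0,  where D(n) = (r+n)(r+n-1) + (-3/2)(r+n) + (-3/2).
  a_n = [-3 a_{n-1} - 1 a_{n-2}] / D(n).
Since the indicial polynomial factors as (r - r_1)(r - r_2), D(n) = (r_1 + n - r_1)(r_1 + n - r_2) = n(n + 7/2).
Evaluating step by step (a_0 = 1):
  n = 1: D(1) = 1(1 + 7/2) = 9/2; numerator = -3(1) = -3; a_1 = (-3)/(9/2) = -2/3
  n = 2: D(2) = 2(2 + 7/2) = 11; numerator = -3(-2/3) - 1(1) = 1; a_2 = (1)/(11) = 1/11
  n = 3: D(3) = 3(3 + 7/2) = 39/2; numerator = -3(1/11) - 1(-2/3) = 13/33; a_3 = (13/33)/(39/2) = 2/99

r = 3; a_0 = 1; a_1 = -2/3; a_2 = 1/11; a_3 = 2/99


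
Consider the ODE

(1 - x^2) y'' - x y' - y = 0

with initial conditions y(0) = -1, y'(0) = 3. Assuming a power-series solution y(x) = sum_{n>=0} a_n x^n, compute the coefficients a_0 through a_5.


Ansatz: y(x) = sum_{n>=0} a_n x^n, so y'(x) = sum_{n>=1} n a_n x^(n-1) and y''(x) = sum_{n>=2} n(n-1) a_n x^(n-2).
Substitute into P(x) y'' + Q(x) y' + R(x) y = 0 with P(x) = 1 - x^2, Q(x) = -x, R(x) = -1, and match powers of x.
Initial conditions: a_0 = -1, a_1 = 3.
Setting the coefficient of each power of x to zero and solving order by order (substituting the coefficients already found):
  x^0: 2 a_2 - a_0 = 0  ->  2 a_2 = a_0 = -1  ->  a_2 = -1/2
  x^1: 6 a_3 - 2 a_1 = 0  ->  6 a_3 = 2 a_1 = 6  ->  a_3 = 1
  x^2: 12 a_4 - 5 a_2 = 0  ->  12 a_4 = 5 a_2 = -5/2  ->  a_4 = -5/24
  x^3: 20 a_5 - 10 a_3 = 0  ->  20 a_5 = 10 a_3 = 10  ->  a_5 = 1/2
Truncated series: y(x) = -1 + 3 x - (1/2) x^2 + x^3 - (5/24) x^4 + (1/2) x^5 + O(x^6).

a_0 = -1; a_1 = 3; a_2 = -1/2; a_3 = 1; a_4 = -5/24; a_5 = 1/2


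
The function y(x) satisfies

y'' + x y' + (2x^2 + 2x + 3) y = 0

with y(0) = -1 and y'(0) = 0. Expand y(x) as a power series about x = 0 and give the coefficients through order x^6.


Ansatz: y(x) = sum_{n>=0} a_n x^n, so y'(x) = sum_{n>=1} n a_n x^(n-1) and y''(x) = sum_{n>=2} n(n-1) a_n x^(n-2).
Substitute into P(x) y'' + Q(x) y' + R(x) y = 0 with P(x) = 1, Q(x) = x, R(x) = 2x^2 + 2x + 3, and match powers of x.
Initial conditions: a_0 = -1, a_1 = 0.
Setting the coefficient of each power of x to zero and solving order by order (substituting the coefficients already found):
  x^0: 2 a_2 + 3 a_0 = 0  ->  2 a_2 = -3 a_0 = 3  ->  a_2 = 3/2
  x^1: 6 a_3 + 4 a_1 + 2 a_0 = 0  ->  6 a_3 = -4 a_1 - 2 a_0 = 2  ->  a_3 = 1/3
  x^2: 12 a_4 + 5 a_2 + 2 a_1 + 2 a_0 = 0  ->  12 a_4 = -5 a_2 - 2 a_1 - 2 a_0 = -11/2  ->  a_4 = -11/24
  x^3: 20 a_5 + 6 a_3 + 2 a_2 + 2 a_1 = 0  ->  20 a_5 = -6 a_3 - 2 a_2 - 2 a_1 = -5  ->  a_5 = -1/4
  x^4: 30 a_6 + 7 a_4 + 2 a_3 + 2 a_2 = 0  ->  30 a_6 = -7 a_4 - 2 a_3 - 2 a_2 = -11/24  ->  a_6 = -11/720
Truncated series: y(x) = -1 + (3/2) x^2 + (1/3) x^3 - (11/24) x^4 - (1/4) x^5 - (11/720) x^6 + O(x^7).

a_0 = -1; a_1 = 0; a_2 = 3/2; a_3 = 1/3; a_4 = -11/24; a_5 = -1/4; a_6 = -11/720


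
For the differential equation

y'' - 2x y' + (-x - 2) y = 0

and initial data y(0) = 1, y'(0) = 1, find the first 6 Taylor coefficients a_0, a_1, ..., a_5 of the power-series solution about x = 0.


Ansatz: y(x) = sum_{n>=0} a_n x^n, so y'(x) = sum_{n>=1} n a_n x^(n-1) and y''(x) = sum_{n>=2} n(n-1) a_n x^(n-2).
Substitute into P(x) y'' + Q(x) y' + R(x) y = 0 with P(x) = 1, Q(x) = -2x, R(x) = -x - 2, and match powers of x.
Initial conditions: a_0 = 1, a_1 = 1.
Setting the coefficient of each power of x to zero and solving order by order (substituting the coefficients already found):
  x^0: 2 a_2 - 2 a_0 = 0  ->  2 a_2 = 2 a_0 = 2  ->  a_2 = 1
  x^1: 6 a_3 - 4 a_1 - a_0 = 0  ->  6 a_3 = 4 a_1 + a_0 = 5  ->  a_3 = 5/6
  x^2: 12 a_4 - 6 a_2 - a_1 = 0  ->  12 a_4 = 6 a_2 + a_1 = 7  ->  a_4 = 7/12
  x^3: 20 a_5 - 8 a_3 - a_2 = 0  ->  20 a_5 = 8 a_3 + a_2 = 23/3  ->  a_5 = 23/60
Truncated series: y(x) = 1 + x + x^2 + (5/6) x^3 + (7/12) x^4 + (23/60) x^5 + O(x^6).

a_0 = 1; a_1 = 1; a_2 = 1; a_3 = 5/6; a_4 = 7/12; a_5 = 23/60


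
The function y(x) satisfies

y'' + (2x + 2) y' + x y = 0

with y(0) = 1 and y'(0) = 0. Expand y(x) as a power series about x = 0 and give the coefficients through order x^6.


Ansatz: y(x) = sum_{n>=0} a_n x^n, so y'(x) = sum_{n>=1} n a_n x^(n-1) and y''(x) = sum_{n>=2} n(n-1) a_n x^(n-2).
Substitute into P(x) y'' + Q(x) y' + R(x) y = 0 with P(x) = 1, Q(x) = 2x + 2, R(x) = x, and match powers of x.
Initial conditions: a_0 = 1, a_1 = 0.
Setting the coefficient of each power of x to zero and solving order by order (substituting the coefficients already found):
  x^0: 2 a_2 + 2 a_1 = 0  ->  2 a_2 = -2 a_1 = 0  ->  a_2 = 0
  x^1: 6 a_3 + 4 a_2 + 2 a_1 + a_0 = 0  ->  6 a_3 = -4 a_2 - 2 a_1 - a_0 = -1  ->  a_3 = -1/6
  x^2: 12 a_4 + 6 a_3 + 4 a_2 + a_1 = 0  ->  12 a_4 = -6 a_3 - 4 a_2 - a_1 = 1  ->  a_4 = 1/12
  x^3: 20 a_5 + 8 a_4 + 6 a_3 + a_2 = 0  ->  20 a_5 = -8 a_4 - 6 a_3 - a_2 = 1/3  ->  a_5 = 1/60
  x^4: 30 a_6 + 10 a_5 + 8 a_4 + a_3 = 0  ->  30 a_6 = -10 a_5 - 8 a_4 - a_3 = -2/3  ->  a_6 = -1/45
Truncated series: y(x) = 1 - (1/6) x^3 + (1/12) x^4 + (1/60) x^5 - (1/45) x^6 + O(x^7).

a_0 = 1; a_1 = 0; a_2 = 0; a_3 = -1/6; a_4 = 1/12; a_5 = 1/60; a_6 = -1/45


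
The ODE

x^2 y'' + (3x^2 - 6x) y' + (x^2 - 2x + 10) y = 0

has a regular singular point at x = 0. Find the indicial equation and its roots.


Divide by x^2 to reach normal form y'' + P_1(x) y' + P_2(x) y = 0 with P_1(x) = 3 - 6/x and P_2(x) = 1 - 2/x + 10/x^2.
x = 0 is a singular point because the y'-coefficient 3 - 6/x has a pole at x = 0 and the y-coefficient 1 - 2/x + 10/x^2 has a pole at x = 0.
It is a regular singular point because x P_1(x) = p(x) = 3x - 6 and x^2 P_2(x) = q(x) = x^2 - 2x + 10 are polynomials, hence analytic at x = 0.
p(0) = -6,  q(0) = 10.
Indicial equation: r(r-1) + p(0) r + q(0) = 0, i.e. r^2 + (p(0) - 1) r + q(0) = 0, i.e. r^2 - 7 r + 10 = 0.
Discriminant: (-7)^2 - 4(10) = 9, so r = (7 ± 3)/2.
Solving: r_1 = 5, r_2 = 2.

indicial: r^2 - 7 r + 10 = 0; roots r_1 = 5, r_2 = 2


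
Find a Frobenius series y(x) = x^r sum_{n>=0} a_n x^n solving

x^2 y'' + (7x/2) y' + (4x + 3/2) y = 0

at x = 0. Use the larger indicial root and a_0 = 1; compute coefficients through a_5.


Write in Frobenius form y'' + (p(x)/x) y' + (q(x)/x^2) y = 0:
  p(x) = 7/2,  q(x) = 4x + 3/2.
Indicial equation: r(r-1) + (7/2) r + (3/2) = 0 -> roots r_1 = -1, r_2 = -3/2.
Take r = r_1 = -1. Let y(x) = x^r sum_{n>=0} a_n x^n with a_0 = 1.
Substitute y = x^r sum a_n x^n and match x^{r+n}. The recurrence is
  D(n) a_n + 4 a_{n-1} = 0,  where D(n) = (r+n)(r+n-1) + (7/2)(r+n) + (3/2).
  a_n = -4 / D(n) * a_{n-1}.
Since the indicial polynomial factors as (r - r_1)(r - r_2), D(n) = (r_1 + n - r_1)(r_1 + n - r_2) = n(n + 1/2).
Evaluating step by step (a_0 = 1):
  n = 1: D(1) = 1(1 + 1/2) = 3/2; numerator = -4(1) = -4; a_1 = (-4)/(3/2) = -8/3
  n = 2: D(2) = 2(2 + 1/2) = 5; numerator = -4(-8/3) = 32/3; a_2 = (32/3)/(5) = 32/15
  n = 3: D(3) = 3(3 + 1/2) = 21/2; numerator = -4(32/15) = -128/15; a_3 = (-128/15)/(21/2) = -256/315
  n = 4: D(4) = 4(4 + 1/2) = 18; numerator = -4(-256/315) = 1024/315; a_4 = (1024/315)/(18) = 512/2835
  n = 5: D(5) = 5(5 + 1/2) = 55/2; numerator = -4(512/2835) = -2048/2835; a_5 = (-2048/2835)/(55/2) = -4096/155925

r = -1; a_0 = 1; a_1 = -8/3; a_2 = 32/15; a_3 = -256/315; a_4 = 512/2835; a_5 = -4096/155925


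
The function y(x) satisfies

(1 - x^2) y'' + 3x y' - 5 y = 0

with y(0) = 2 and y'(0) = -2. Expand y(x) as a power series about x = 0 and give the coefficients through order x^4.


Ansatz: y(x) = sum_{n>=0} a_n x^n, so y'(x) = sum_{n>=1} n a_n x^(n-1) and y''(x) = sum_{n>=2} n(n-1) a_n x^(n-2).
Substitute into P(x) y'' + Q(x) y' + R(x) y = 0 with P(x) = 1 - x^2, Q(x) = 3x, R(x) = -5, and match powers of x.
Initial conditions: a_0 = 2, a_1 = -2.
Setting the coefficient of each power of x to zero and solving order by order (substituting the coefficients already found):
  x^0: 2 a_2 - 5 a_0 = 0  ->  2 a_2 = 5 a_0 = 10  ->  a_2 = 5
  x^1: 6 a_3 - 2 a_1 = 0  ->  6 a_3 = 2 a_1 = -4  ->  a_3 = -2/3
  x^2: 12 a_4 - a_2 = 0  ->  12 a_4 = a_2 = 5  ->  a_4 = 5/12
Truncated series: y(x) = 2 - 2 x + 5 x^2 - (2/3) x^3 + (5/12) x^4 + O(x^5).

a_0 = 2; a_1 = -2; a_2 = 5; a_3 = -2/3; a_4 = 5/12


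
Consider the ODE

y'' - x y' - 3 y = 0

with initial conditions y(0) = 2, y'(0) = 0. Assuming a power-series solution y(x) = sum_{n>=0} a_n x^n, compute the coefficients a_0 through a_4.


Ansatz: y(x) = sum_{n>=0} a_n x^n, so y'(x) = sum_{n>=1} n a_n x^(n-1) and y''(x) = sum_{n>=2} n(n-1) a_n x^(n-2).
Substitute into P(x) y'' + Q(x) y' + R(x) y = 0 with P(x) = 1, Q(x) = -x, R(x) = -3, and match powers of x.
Initial conditions: a_0 = 2, a_1 = 0.
Setting the coefficient of each power of x to zero and solving order by order (substituting the coefficients already found):
  x^0: 2 a_2 - 3 a_0 = 0  ->  2 a_2 = 3 a_0 = 6  ->  a_2 = 3
  x^1: 6 a_3 - 4 a_1 = 0  ->  6 a_3 = 4 a_1 = 0  ->  a_3 = 0
  x^2: 12 a_4 - 5 a_2 = 0  ->  12 a_4 = 5 a_2 = 15  ->  a_4 = 5/4
Truncated series: y(x) = 2 + 3 x^2 + (5/4) x^4 + O(x^5).

a_0 = 2; a_1 = 0; a_2 = 3; a_3 = 0; a_4 = 5/4


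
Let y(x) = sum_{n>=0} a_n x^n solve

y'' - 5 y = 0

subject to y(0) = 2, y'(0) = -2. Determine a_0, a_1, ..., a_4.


Ansatz: y(x) = sum_{n>=0} a_n x^n, so y'(x) = sum_{n>=1} n a_n x^(n-1) and y''(x) = sum_{n>=2} n(n-1) a_n x^(n-2).
Substitute into P(x) y'' + Q(x) y' + R(x) y = 0 with P(x) = 1, Q(x) = 0, R(x) = -5, and match powers of x.
Initial conditions: a_0 = 2, a_1 = -2.
Setting the coefficient of each power of x to zero and solving order by order (substituting the coefficients already found):
  x^0: 2 a_2 - 5 a_0 = 0  ->  2 a_2 = 5 a_0 = 10  ->  a_2 = 5
  x^1: 6 a_3 - 5 a_1 = 0  ->  6 a_3 = 5 a_1 = -10  ->  a_3 = -5/3
  x^2: 12 a_4 - 5 a_2 = 0  ->  12 a_4 = 5 a_2 = 25  ->  a_4 = 25/12
Truncated series: y(x) = 2 - 2 x + 5 x^2 - (5/3) x^3 + (25/12) x^4 + O(x^5).

a_0 = 2; a_1 = -2; a_2 = 5; a_3 = -5/3; a_4 = 25/12


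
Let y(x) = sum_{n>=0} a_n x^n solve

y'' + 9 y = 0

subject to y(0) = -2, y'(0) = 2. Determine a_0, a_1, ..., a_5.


Ansatz: y(x) = sum_{n>=0} a_n x^n, so y'(x) = sum_{n>=1} n a_n x^(n-1) and y''(x) = sum_{n>=2} n(n-1) a_n x^(n-2).
Substitute into P(x) y'' + Q(x) y' + R(x) y = 0 with P(x) = 1, Q(x) = 0, R(x) = 9, and match powers of x.
Initial conditions: a_0 = -2, a_1 = 2.
Setting the coefficient of each power of x to zero and solving order by order (substituting the coefficients already found):
  x^0: 2 a_2 + 9 a_0 = 0  ->  2 a_2 = -9 a_0 = 18  ->  a_2 = 9
  x^1: 6 a_3 + 9 a_1 = 0  ->  6 a_3 = -9 a_1 = -18  ->  a_3 = -3
  x^2: 12 a_4 + 9 a_2 = 0  ->  12 a_4 = -9 a_2 = -81  ->  a_4 = -27/4
  x^3: 20 a_5 + 9 a_3 = 0  ->  20 a_5 = -9 a_3 = 27  ->  a_5 = 27/20
Truncated series: y(x) = -2 + 2 x + 9 x^2 - 3 x^3 - (27/4) x^4 + (27/20) x^5 + O(x^6).

a_0 = -2; a_1 = 2; a_2 = 9; a_3 = -3; a_4 = -27/4; a_5 = 27/20


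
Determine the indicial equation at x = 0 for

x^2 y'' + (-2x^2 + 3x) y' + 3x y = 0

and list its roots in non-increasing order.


Divide by x^2 to reach normal form y'' + P_1(x) y' + P_2(x) y = 0 with P_1(x) = -2 + 3/x and P_2(x) = 3/x.
x = 0 is a singular point because the y'-coefficient -2 + 3/x has a pole at x = 0 and the y-coefficient 3/x has a pole at x = 0.
It is a regular singular point because x P_1(x) = p(x) = 3 - 2x and x^2 P_2(x) = q(x) = 3x are polynomials, hence analytic at x = 0.
p(0) = 3,  q(0) = 0.
Indicial equation: r(r-1) + p(0) r + q(0) = 0, i.e. r^2 + (p(0) - 1) r + q(0) = 0, i.e. r^2 + 2 r = 0.
Discriminant: (2)^2 - 4(0) = 4, so r = (-2 ± 2)/2.
Solving: r_1 = 0, r_2 = -2.

indicial: r^2 + 2 r = 0; roots r_1 = 0, r_2 = -2


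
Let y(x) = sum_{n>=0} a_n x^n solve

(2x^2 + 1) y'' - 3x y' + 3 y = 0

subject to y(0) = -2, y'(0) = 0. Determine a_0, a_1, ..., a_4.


Ansatz: y(x) = sum_{n>=0} a_n x^n, so y'(x) = sum_{n>=1} n a_n x^(n-1) and y''(x) = sum_{n>=2} n(n-1) a_n x^(n-2).
Substitute into P(x) y'' + Q(x) y' + R(x) y = 0 with P(x) = 2x^2 + 1, Q(x) = -3x, R(x) = 3, and match powers of x.
Initial conditions: a_0 = -2, a_1 = 0.
Setting the coefficient of each power of x to zero and solving order by order (substituting the coefficients already found):
  x^0: 2 a_2 + 3 a_0 = 0  ->  2 a_2 = -3 a_0 = 6  ->  a_2 = 3
  x^1: 6 a_3 = 0  ->  a_3 = 0
  x^2: 12 a_4 + a_2 = 0  ->  12 a_4 = -a_2 = -3  ->  a_4 = -1/4
Truncated series: y(x) = -2 + 3 x^2 - (1/4) x^4 + O(x^5).

a_0 = -2; a_1 = 0; a_2 = 3; a_3 = 0; a_4 = -1/4


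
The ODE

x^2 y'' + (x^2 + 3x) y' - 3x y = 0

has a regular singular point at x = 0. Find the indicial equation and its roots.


Divide by x^2 to reach normal form y'' + P_1(x) y' + P_2(x) y = 0 with P_1(x) = 1 + 3/x and P_2(x) = -3/x.
x = 0 is a singular point because the y'-coefficient 1 + 3/x has a pole at x = 0 and the y-coefficient -3/x has a pole at x = 0.
It is a regular singular point because x P_1(x) = p(x) = x + 3 and x^2 P_2(x) = q(x) = -3x are polynomials, hence analytic at x = 0.
p(0) = 3,  q(0) = 0.
Indicial equation: r(r-1) + p(0) r + q(0) = 0, i.e. r^2 + (p(0) - 1) r + q(0) = 0, i.e. r^2 + 2 r = 0.
Discriminant: (2)^2 - 4(0) = 4, so r = (-2 ± 2)/2.
Solving: r_1 = 0, r_2 = -2.

indicial: r^2 + 2 r = 0; roots r_1 = 0, r_2 = -2


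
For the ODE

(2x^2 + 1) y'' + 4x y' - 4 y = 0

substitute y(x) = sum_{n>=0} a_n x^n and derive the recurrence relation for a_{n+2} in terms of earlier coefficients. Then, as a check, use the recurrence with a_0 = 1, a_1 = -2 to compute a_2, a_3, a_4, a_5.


Substitute y = sum_n a_n x^n.
(1 + 2 x^2) y'' contributes (n+2)(n+1) a_{n+2} + 2 n(n-1) a_n at x^n.
4 x y'(x) contributes 4 n a_n at x^n.
-4 y(x) contributes -4 a_n at x^n.
Matching x^n: (n+2)(n+1) a_{n+2} + (2 n(n-1) + 4 n - 4) a_n = 0.
Thus a_{n+2} = (-2 n(n-1) - 4 n + 4) / ((n+1)(n+2)) * a_n.

Check with a_0 = 1, a_1 = -2 (apply the recurrence for n = 0, 1, 2, 3): a_0 = 1, a_1 = -2, a_2 = 2, a_3 = 0, a_4 = -4/3, a_5 = 0.

a_(n+2) = (-2 n(n-1) - 4 n + 4) / ((n+1)(n+2)) * a_n; check: a_0 = 1, a_1 = -2, a_2 = 2, a_3 = 0, a_4 = -4/3, a_5 = 0


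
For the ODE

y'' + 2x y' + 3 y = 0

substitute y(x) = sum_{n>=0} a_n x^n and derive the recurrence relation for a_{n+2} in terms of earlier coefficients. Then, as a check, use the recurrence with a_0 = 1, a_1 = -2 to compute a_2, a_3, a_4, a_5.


Substitute y = sum_n a_n x^n.
y''(x) has coefficient (n+2)(n+1) a_{n+2} at x^n;
2 x y'(x) has coefficient 2 n a_n at x^n (shift);
3 y(x) has coefficient 3 a_n at x^n.
Matching x^n: (n+2)(n+1) a_{n+2} + (2n + 3) a_n = 0.
Thus a_{n+2} = (-2n - 3) / ((n+1)(n+2)) * a_n.

Check with a_0 = 1, a_1 = -2 (apply the recurrence for n = 0, 1, 2, 3): a_0 = 1, a_1 = -2, a_2 = -3/2, a_3 = 5/3, a_4 = 7/8, a_5 = -3/4.

a_(n+2) = (-2n - 3) / ((n+1)(n+2)) * a_n; check: a_0 = 1, a_1 = -2, a_2 = -3/2, a_3 = 5/3, a_4 = 7/8, a_5 = -3/4


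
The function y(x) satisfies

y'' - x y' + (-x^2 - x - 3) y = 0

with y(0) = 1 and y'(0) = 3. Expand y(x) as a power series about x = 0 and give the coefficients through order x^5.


Ansatz: y(x) = sum_{n>=0} a_n x^n, so y'(x) = sum_{n>=1} n a_n x^(n-1) and y''(x) = sum_{n>=2} n(n-1) a_n x^(n-2).
Substitute into P(x) y'' + Q(x) y' + R(x) y = 0 with P(x) = 1, Q(x) = -x, R(x) = -x^2 - x - 3, and match powers of x.
Initial conditions: a_0 = 1, a_1 = 3.
Setting the coefficient of each power of x to zero and solving order by order (substituting the coefficients already found):
  x^0: 2 a_2 - 3 a_0 = 0  ->  2 a_2 = 3 a_0 = 3  ->  a_2 = 3/2
  x^1: 6 a_3 - 4 a_1 - a_0 = 0  ->  6 a_3 = 4 a_1 + a_0 = 13  ->  a_3 = 13/6
  x^2: 12 a_4 - 5 a_2 - a_1 - a_0 = 0  ->  12 a_4 = 5 a_2 + a_1 + a_0 = 23/2  ->  a_4 = 23/24
  x^3: 20 a_5 - 6 a_3 - a_2 - a_1 = 0  ->  20 a_5 = 6 a_3 + a_2 + a_1 = 35/2  ->  a_5 = 7/8
Truncated series: y(x) = 1 + 3 x + (3/2) x^2 + (13/6) x^3 + (23/24) x^4 + (7/8) x^5 + O(x^6).

a_0 = 1; a_1 = 3; a_2 = 3/2; a_3 = 13/6; a_4 = 23/24; a_5 = 7/8
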